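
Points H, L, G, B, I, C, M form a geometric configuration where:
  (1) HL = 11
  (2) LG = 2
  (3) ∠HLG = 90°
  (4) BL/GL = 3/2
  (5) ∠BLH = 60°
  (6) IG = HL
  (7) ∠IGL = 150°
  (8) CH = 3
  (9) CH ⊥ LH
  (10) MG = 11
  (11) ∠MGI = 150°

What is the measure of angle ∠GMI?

From the given relations: IG = HL = 11.
Step 1: By the law of cosines on triangle MGI: MI² = 11² + 11² − 2·11·11·cos(150°) = 451.58, so MI ≈ 21.25.
Step 2: By the inverse law of cosines on triangle GMI: cos(∠GMI) = (11² + 21.25² − 11²) / (2·11·21.25) = 451.58/467.51 = 0.9659, so ∠GMI = 15°.

Therefore, the measure of angle ∠GMI = 15°.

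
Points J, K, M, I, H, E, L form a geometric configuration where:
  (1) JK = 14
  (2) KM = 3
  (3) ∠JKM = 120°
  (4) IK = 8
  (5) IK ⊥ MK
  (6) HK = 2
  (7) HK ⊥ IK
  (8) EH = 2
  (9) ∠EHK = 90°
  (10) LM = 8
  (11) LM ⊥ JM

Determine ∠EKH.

Step 1: By the law of cosines on triangle KHE: KE² = 2² + 2² − 2·2·2·cos(90°) = 8, so KE = 2·√2.
Step 2: By the inverse law of cosines on triangle EKH: cos(∠EKH) = ((2·√2)² + 2² − 2²) / (2·2·√2·2) = 8/11.31 = 0.7071, so ∠EKH = 45°.

Therefore, the measure of angle ∠EKH = 45°.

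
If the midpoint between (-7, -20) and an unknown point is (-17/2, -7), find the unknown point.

Using the midpoint formula: M = ((x1 + x2)/2, (y1 + y2)/2)
We know M = (-17/2, -7) and R = (-7, -20)
For x: -17/2 = (-7 + x2)/2, so x2 = 2*-17/2 - -7 = -10
For y: -7 = (-20 + y2)/2, so y2 = 2*-7 - -20 = 6
Q = (-10, 6)

(-10, 6)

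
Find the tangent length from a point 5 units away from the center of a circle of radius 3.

Let T be the point of tangency. Then CT ⊥ AT (radius ⊥ tangent).
In right triangle CTA: CA² = CT² + AT²
5² = 3² + AT²
AT² = 16, AT = 4

4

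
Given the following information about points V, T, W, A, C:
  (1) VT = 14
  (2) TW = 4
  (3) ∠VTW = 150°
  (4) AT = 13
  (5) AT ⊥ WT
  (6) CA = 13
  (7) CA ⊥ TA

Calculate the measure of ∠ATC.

Step 1: By the law of cosines on triangle TAC: TC² = 13² + 13² − 2·13·13·cos(90°) = 338, so TC = 13·√2.
Step 2: By the inverse law of cosines on triangle ATC: cos(∠ATC) = (13² + (13·√2)² − 13²) / (2·13·13·√2) = 338/478 = 0.7071, so ∠ATC = 45°.

Therefore, the measure of angle ∠ATC = 45°.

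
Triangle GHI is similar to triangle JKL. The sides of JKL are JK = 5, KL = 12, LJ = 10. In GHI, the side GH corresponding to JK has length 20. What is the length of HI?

k = 20/5 = 4. HI = 4 * 12 = 48.

48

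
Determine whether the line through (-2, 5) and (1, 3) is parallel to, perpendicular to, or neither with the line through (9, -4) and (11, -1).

Slope of line 1: m1 = (3 - 5)/(1 - -2) = -2/3 = -2/3
Slope of line 2: m2 = (-1 - -4)/(11 - 9) = 3/2 = 3/2
m1 * m2 = -1, so perpendicular.

Perpendicular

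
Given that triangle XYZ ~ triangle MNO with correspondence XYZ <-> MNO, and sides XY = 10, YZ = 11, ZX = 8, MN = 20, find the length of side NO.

Since the triangles are similar, the ratio of corresponding sides is constant.
Scale factor k = MN / XY = 20 / 10 = 2
NO = k * YZ = 2 * 11 = 22

22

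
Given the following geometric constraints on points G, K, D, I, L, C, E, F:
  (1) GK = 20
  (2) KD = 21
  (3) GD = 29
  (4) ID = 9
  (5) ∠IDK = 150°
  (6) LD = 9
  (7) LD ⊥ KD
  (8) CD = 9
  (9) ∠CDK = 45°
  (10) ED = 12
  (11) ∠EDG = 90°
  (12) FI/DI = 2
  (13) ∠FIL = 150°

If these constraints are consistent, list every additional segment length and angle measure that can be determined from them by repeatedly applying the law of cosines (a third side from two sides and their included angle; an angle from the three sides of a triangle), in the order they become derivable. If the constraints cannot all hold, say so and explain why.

The constraints are consistent. Derivable facts, in order:
After 1 step:
- GE ≈ 31.38
- KC ≈ 15.96
- KI ≈ 29.14
- KL = 3·√58
- ∠DGK = 46.4°
- ∠DKG = 90°
- ∠GDK = 43.6°
After 2 steps:
- ∠CKD = 23.5°
- ∠DCK = 111.5°
- ∠DEG = 67.52°
- ∠DGE = 22.48°
- ∠DIK = 21.12°
- ∠DKI = 8.88°
- ∠DKL = 23.2°
- ∠DLK = 66.8°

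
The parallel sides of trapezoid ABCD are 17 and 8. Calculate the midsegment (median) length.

midsegment = (17 + 8) / 2 = 25 / 2 = 25/2

25/2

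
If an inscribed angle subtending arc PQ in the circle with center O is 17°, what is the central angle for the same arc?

Central angle = 2 × 17° = 34° (inscribed angle theorem).

34°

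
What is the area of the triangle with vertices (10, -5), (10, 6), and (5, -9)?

Using the Shoelace formula for a triangle:
Area = (1/2)|x0(y1 - y2) + x1(y2 - y0) + x2(y0 - y1)|
Area = (1/2)|10(6 - -9) + 10(-9 - -5) + 5(-5 - 6)|
Area = (1/2)|150 + -40 + -55|
Area = (1/2)|55|
Area = (1/2)(55)
Area = 55/2

55/2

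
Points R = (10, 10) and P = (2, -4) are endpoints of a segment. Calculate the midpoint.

M = ((x₁ + x₂)/2, (y₁ + y₂)/2)
= ((10 + 2)/2, (10 + -4)/2)
= (12/2, 6/2) = (6, 3)

(6, 3)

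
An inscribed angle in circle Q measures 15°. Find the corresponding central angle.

Central angle = 2 × 15° = 30° (inscribed angle theorem).

30°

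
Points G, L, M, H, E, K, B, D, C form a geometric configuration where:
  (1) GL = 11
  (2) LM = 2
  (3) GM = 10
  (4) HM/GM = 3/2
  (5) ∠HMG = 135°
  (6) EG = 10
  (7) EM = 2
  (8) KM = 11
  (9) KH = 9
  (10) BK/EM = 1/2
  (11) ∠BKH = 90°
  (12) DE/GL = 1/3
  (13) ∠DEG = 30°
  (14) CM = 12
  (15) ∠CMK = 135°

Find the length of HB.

From the given relations: BK = 1/2·EM = 1/2·2 = 1.
Step 1: By the law of cosines on triangle HKB: HB² = 9² + 1² − 2·9·1·cos(90°) = 82, so HB = √82.

Therefore, the length of HB = √82.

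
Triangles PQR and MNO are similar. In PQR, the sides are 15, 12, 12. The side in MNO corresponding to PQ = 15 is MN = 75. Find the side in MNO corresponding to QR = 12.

Since the triangles are similar, the ratio of corresponding sides is constant.
Scale factor k = MN / PQ = 75 / 15 = 5
NO = k * QR = 5 * 12 = 60

60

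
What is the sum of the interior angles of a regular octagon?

The sum of interior angles of an n-sided polygon is (n - 2) * 180.
For n = 8: (8 - 2) * 180 = 6 * 180 = 1080 degrees.

1080 degrees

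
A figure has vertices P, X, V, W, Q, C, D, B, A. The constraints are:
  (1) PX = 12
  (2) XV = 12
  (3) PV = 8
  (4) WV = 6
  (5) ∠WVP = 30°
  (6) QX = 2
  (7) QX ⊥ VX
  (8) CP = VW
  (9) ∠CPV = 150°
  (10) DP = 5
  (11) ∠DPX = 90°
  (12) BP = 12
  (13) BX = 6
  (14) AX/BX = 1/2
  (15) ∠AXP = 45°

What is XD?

Step 1: By the law of cosines on triangle XPD: XD² = 12² + 5² − 2·12·5·cos(90°) = 169, so XD = 13.

Therefore, the length of XD = 13.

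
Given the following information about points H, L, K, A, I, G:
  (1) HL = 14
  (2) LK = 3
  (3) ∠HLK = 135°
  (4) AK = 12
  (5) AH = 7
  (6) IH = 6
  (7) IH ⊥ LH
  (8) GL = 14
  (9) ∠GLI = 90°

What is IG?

Step 1: By the law of cosines on triangle LHI: LI² = 14² + 6² − 2·14·6·cos(90°) = 232, so LI = 2·√58.
Step 2: By the law of cosines on triangle ILG: IG² = (2·√58)² + 14² − 2·2·√58·14·cos(90°) = 428, so IG = 2·√107.

Therefore, the length of IG = 2·√107.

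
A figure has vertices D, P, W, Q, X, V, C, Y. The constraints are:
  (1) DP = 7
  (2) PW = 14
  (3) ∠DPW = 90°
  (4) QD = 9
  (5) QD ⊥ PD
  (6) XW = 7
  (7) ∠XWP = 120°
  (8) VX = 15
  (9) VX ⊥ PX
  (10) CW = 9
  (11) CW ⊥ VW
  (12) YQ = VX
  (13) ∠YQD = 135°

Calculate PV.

Step 1: By the law of cosines on triangle XWP: XP² = 7² + 14² − 2·7·14·cos(120°) = 343, so XP = 7·√7.
Step 2: By the law of cosines on triangle PXV: PV² = (7·√7)² + 15² − 2·7·√7·15·cos(90°) = 568, so PV = 2·√142.

Therefore, the length of PV = 2·√142.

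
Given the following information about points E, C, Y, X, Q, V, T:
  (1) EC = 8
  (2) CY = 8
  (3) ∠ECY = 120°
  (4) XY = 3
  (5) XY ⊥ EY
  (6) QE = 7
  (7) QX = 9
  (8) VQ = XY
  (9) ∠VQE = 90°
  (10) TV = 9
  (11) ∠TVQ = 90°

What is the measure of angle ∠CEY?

Step 1: By the law of cosines on triangle ECY: EY² = 8² + 8² − 2·8·8·cos(120°) = 192, so EY = 8·√3.
Step 2: By the inverse law of cosines on triangle CEY: cos(∠CEY) = (8² + (8·√3)² − 8²) / (2·8·8·√3) = 192/221.7 = 0.866, so ∠CEY = 30°.

Therefore, the measure of angle ∠CEY = 30°.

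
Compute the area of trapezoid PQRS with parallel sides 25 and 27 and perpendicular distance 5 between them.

Area = (25 + 27) * 5 / 2 = 260 / 2 = 130

130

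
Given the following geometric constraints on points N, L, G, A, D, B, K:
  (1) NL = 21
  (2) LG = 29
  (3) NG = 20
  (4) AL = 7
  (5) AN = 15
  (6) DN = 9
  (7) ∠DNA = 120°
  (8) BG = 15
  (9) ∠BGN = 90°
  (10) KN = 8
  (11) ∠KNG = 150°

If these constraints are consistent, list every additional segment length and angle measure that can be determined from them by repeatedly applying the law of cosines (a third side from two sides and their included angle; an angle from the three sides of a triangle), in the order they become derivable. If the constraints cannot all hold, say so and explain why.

The constraints are consistent. Derivable facts, in order:
After 1 step:
- AD = 21
- GK ≈ 27.22
- NB = 25
- ∠ALN = 25.66°
- ∠ANL = 11.66°
- ∠GLN = 43.6°
- ∠GNL = 90°
- ∠LAN = 142.68°
- ∠LGN = 46.4°
After 2 steps:
- ∠ADN = 38.21°
- ∠BNG = 36.87°
- ∠DAN = 21.79°
- ∠GBN = 53.13°
- ∠GKN = 21.55°
- ∠KGN = 8.45°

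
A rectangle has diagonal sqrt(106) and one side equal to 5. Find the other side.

The diagonal of a rectangle forms a right triangle with the two sides.
Rearranging the Pythagorean theorem: missing side = sqrt(d^2 - known^2).
= sqrt(106 - 25) = sqrt(81) = 9.

9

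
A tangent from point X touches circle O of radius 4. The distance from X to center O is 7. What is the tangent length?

The tangent, radius, and line from the external point to the center form a right triangle.
The right angle is where the tangent meets the radius.
By the Pythagorean theorem: tangent² + 4² = 7²
tangent² = 49 - 16 = 33
tangent = sqrt(33)

sqrt(33)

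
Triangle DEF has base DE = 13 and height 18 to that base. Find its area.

Area = (1/2) * base * height
Area = (1/2) * 13 * 18
Area = 117

117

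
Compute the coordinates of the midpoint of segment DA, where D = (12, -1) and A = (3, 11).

The midpoint is the average of the coordinates:
x: (12 + 3)/2 = 15/2
y: (-1 + 11)/2 = 5
Midpoint = (15/2, 5)

(15/2, 5)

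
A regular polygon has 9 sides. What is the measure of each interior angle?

Each interior angle of a regular n-gon is (n - 2) * 180 / n.
For n = 9: (9 - 2) * 180 / 9 = 1260/9 = 140 degrees.

140 degrees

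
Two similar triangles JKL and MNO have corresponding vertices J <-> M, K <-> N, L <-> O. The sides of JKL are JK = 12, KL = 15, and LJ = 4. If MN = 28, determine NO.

k = 28/12 = 7/3. NO = 7/3 * 15 = 35.

35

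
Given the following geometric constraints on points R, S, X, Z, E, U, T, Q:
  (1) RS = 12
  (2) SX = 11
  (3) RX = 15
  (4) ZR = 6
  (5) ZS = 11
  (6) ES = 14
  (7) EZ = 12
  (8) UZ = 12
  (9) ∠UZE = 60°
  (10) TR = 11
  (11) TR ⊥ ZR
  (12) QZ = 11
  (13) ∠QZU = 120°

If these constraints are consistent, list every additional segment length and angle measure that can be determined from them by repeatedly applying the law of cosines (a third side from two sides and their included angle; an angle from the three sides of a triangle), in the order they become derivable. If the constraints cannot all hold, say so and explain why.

The constraints are consistent. Derivable facts, in order:
After 1 step:
- EU = 12
- UQ ≈ 19.92
- ZT = √157
- ∠ESZ = 55.83°
- ∠EZS = 74.85°
- ∠RSX = 81.29°
- ∠RSZ = 29.84°
- ∠RXS = 52.26°
- ∠RZS = 84.35°
- ∠SEZ = 49.32°
- ∠SRX = 46.46°
- ∠SRZ = 65.81°
After 2 steps:
- ∠EUZ = 60°
- ∠QUZ = 28.56°
- ∠RTZ = 28.61°
- ∠RZT = 61.39°
- ∠UEZ = 60°
- ∠UQZ = 31.44°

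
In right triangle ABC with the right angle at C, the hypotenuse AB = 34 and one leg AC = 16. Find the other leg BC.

BC = sqrt(34^2 - 16^2) = sqrt(900) = 30

30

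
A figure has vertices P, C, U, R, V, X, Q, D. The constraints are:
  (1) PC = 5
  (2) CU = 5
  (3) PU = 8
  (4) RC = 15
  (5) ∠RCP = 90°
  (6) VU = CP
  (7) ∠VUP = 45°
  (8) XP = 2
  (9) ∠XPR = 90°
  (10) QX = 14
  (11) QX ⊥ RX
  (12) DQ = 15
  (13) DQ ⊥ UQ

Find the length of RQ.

Step 1: By the law of cosines on triangle PCR: PR² = 5² + 15² − 2·5·15·cos(90°) = 250, so PR = 5·√10.
Step 2: By the law of cosines on triangle XPR: XR² = 2² + (5·√10)² − 2·2·5·√10·cos(90°) = 254, so XR ≈ 15.94.
Step 3: By the law of cosines on triangle RXQ: RQ² = 15.94² + 14² − 2·15.94·14·cos(90°) = 450, so RQ = 15·√2.

Therefore, the length of RQ = 15·√2.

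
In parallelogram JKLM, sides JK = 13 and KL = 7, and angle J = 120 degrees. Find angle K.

In a parallelogram, consecutive angles are supplementary (sum to 180°).
angle K = 180 - angle J
angle K = 180 - 120
angle K = 60 degrees

60 degrees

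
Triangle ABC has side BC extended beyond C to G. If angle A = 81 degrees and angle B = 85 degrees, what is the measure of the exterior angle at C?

By the exterior angle theorem, an exterior angle of a triangle equals the sum of the two remote interior angles.
Exterior angle = angle A + angle B
Exterior angle = 81 + 85 = 166 degrees

166 degrees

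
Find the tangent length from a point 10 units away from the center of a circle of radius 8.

Let T be the point of tangency. Then QT ⊥ AT (radius ⊥ tangent).
In right triangle QTA: QA² = QT² + AT²
10² = 8² + AT²
AT² = 36, AT = 6

6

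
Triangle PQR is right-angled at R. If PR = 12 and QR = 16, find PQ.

In a right triangle, the square of the hypotenuse equals the sum of the squares of the two legs.
The legs are 12 and 16, so the hypotenuse = sqrt(144 + 256) = sqrt(400) = 20.

20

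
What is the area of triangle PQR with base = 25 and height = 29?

Area = (1/2)(25)(29) = 725/2

725/2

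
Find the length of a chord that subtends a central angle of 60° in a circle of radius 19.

Chord length = 2r sin(θ/2)
= 2 × 19 × sin(60°/2)
= 2 × 19 × sin(30°)
= 19

19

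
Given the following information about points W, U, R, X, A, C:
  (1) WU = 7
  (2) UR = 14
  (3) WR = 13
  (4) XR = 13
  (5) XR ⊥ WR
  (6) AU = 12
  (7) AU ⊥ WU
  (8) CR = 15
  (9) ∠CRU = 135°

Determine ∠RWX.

Step 1: By the law of cosines on triangle WRX: WX² = 13² + 13² − 2·13·13·cos(90°) = 338, so WX = 13·√2.
Step 2: By the inverse law of cosines on triangle RWX: cos(∠RWX) = (13² + (13·√2)² − 13²) / (2·13·13·√2) = 338/478 = 0.7071, so ∠RWX = 45°.

Therefore, the measure of angle ∠RWX = 45°.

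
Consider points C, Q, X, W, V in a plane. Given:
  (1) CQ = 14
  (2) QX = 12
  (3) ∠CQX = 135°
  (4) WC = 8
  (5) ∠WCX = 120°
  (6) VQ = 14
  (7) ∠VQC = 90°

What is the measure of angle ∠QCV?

Step 1: By the law of cosines on triangle CQV: CV² = 14² + 14² − 2·14·14·cos(90°) = 392, so CV = 14·√2.
Step 2: By the inverse law of cosines on triangle QCV: cos(∠QCV) = (14² + (14·√2)² − 14²) / (2·14·14·√2) = 392/554.37 = 0.7071, so ∠QCV = 45°.

Therefore, the measure of angle ∠QCV = 45°.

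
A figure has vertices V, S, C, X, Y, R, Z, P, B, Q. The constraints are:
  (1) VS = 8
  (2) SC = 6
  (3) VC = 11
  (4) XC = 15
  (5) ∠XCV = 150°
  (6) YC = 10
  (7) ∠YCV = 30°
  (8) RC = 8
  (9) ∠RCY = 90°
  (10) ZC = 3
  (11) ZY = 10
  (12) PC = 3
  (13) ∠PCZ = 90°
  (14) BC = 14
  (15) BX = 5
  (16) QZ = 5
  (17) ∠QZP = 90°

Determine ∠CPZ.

Step 1: By the law of cosines on triangle PCZ: PZ² = 3² + 3² − 2·3·3·cos(90°) = 18, so PZ = 3·√2.
Step 2: By the inverse law of cosines on triangle CPZ: cos(∠CPZ) = (3² + (3·√2)² − 3²) / (2·3·3·√2) = 18/25.46 = 0.7071, so ∠CPZ = 45°.

Therefore, the measure of angle ∠CPZ = 45°.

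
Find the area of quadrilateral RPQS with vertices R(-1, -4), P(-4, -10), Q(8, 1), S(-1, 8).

Shoelace: sum of cross terms = 147, Area = (1/2)|147| = 147/2

147/2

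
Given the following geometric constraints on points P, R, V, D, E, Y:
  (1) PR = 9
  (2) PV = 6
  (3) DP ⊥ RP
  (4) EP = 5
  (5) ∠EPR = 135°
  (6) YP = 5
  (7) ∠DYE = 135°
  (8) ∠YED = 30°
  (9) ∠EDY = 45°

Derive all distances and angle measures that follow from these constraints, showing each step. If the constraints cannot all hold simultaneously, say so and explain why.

These constraints are not satisfiable: (7), (8) and (9) are the three interior angles of triangle DYE, which must sum to 180°, but 135° + 30° + 45° = 210°. No planar figure meets all of them, so nothing further can be derived.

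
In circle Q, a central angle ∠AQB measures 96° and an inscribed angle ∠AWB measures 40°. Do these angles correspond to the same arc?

By the inscribed angle theorem, the inscribed angle for a central angle of 96° should be 96° / 2 = 48°.
The given inscribed angle is 40°, which does not equal 48°.
Therefore, no, they do not correspond to the same arc.

No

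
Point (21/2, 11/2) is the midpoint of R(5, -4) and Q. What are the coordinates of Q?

Using the midpoint formula: M = ((x1 + x2)/2, (y1 + y2)/2)
We know M = (21/2, 11/2) and R = (5, -4)
For x: 21/2 = (5 + x2)/2, so x2 = 2*21/2 - 5 = 16
For y: 11/2 = (-4 + y2)/2, so y2 = 2*11/2 - -4 = 15
Q = (16, 15)

(16, 15)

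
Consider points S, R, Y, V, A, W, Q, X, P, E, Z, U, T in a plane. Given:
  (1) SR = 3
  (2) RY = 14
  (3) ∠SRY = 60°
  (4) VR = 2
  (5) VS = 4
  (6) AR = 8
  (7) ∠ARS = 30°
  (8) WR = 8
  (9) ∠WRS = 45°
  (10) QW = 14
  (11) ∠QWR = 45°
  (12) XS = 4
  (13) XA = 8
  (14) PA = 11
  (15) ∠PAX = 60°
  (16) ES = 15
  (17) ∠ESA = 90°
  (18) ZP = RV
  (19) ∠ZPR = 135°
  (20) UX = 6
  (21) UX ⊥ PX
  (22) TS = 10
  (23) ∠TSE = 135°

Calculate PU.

Step 1: By the law of cosines on triangle XAP: XP² = 8² + 11² − 2·8·11·cos(60°) = 97, so XP = √97.
Step 2: By the law of cosines on triangle PXU: PU² = √97² + 6² − 2·√97·6·cos(90°) = 133, so PU = √133.

Therefore, the length of PU = √133.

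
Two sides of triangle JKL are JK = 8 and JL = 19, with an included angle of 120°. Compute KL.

When two sides and the included angle are known, the law of cosines gives the third side.
c^2 = a^2 + b^2 - 2ab cos(C) generalizes the Pythagorean theorem to non-right triangles.
Here: KL^2 = 64 + 361 - 304*(-1/2) = 577
KL = sqrt(577)

sqrt(577)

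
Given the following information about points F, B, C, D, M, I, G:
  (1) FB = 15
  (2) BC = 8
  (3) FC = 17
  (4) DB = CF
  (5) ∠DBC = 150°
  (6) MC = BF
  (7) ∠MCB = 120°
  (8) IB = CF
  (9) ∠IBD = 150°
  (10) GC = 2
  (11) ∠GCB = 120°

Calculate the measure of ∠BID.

From the given relations: IB = CF = 17; DB = CF = 17.
Step 1: By the law of cosines on triangle IBD: ID² = 17² + 17² − 2·17·17·cos(150°) = 1078.56, so ID ≈ 32.84.
Step 2: By the inverse law of cosines on triangle BID: cos(∠BID) = (17² + 32.84² − 17²) / (2·17·32.84) = 1078.56/1116.61 = 0.9659, so ∠BID = 15°.

Therefore, the measure of angle ∠BID = 15°.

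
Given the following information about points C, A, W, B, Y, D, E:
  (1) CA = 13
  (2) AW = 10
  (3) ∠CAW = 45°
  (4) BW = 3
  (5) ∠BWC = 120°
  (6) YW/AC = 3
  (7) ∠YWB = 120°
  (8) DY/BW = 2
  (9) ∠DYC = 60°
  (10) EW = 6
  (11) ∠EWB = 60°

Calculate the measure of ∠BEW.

Step 1: By the law of cosines on triangle EWB: EB² = 6² + 3² − 2·6·3·cos(60°) = 27, so EB = 3·√3.
Step 2: By the inverse law of cosines on triangle BEW: cos(∠BEW) = ((3·√3)² + 6² − 3²) / (2·3·√3·6) = 54/62.35 = 0.866, so ∠BEW = 30°.

Therefore, the measure of angle ∠BEW = 30°.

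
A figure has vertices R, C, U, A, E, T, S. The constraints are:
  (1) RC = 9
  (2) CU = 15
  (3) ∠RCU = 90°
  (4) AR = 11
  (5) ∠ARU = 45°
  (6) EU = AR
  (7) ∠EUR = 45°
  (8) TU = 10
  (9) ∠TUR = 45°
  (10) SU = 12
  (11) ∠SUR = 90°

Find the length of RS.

Step 1: By the law of cosines on triangle UCR: UR² = 15² + 9² − 2·15·9·cos(90°) = 306, so UR = 3·√34.
Step 2: By the law of cosines on triangle RUS: RS² = (3·√34)² + 12² − 2·3·√34·12·cos(90°) = 450, so RS = 15·√2.

Therefore, the length of RS = 15·√2.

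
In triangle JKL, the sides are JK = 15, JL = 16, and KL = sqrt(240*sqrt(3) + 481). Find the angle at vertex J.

By the inverse law of cosines: cos(J) = (JK² + JL² - KL²) / (2 × JK × JL)
cos(J) = (15² + 16² - (sqrt(240*sqrt(3) + 481))²) / (2 × 15 × 16)
cos(J) = (225 + 256 - (240*sqrt(3) + 481)) / 480
cos(J) = -sqrt(3)/2
J = arccos(-sqrt(3)/2) = 150°

150°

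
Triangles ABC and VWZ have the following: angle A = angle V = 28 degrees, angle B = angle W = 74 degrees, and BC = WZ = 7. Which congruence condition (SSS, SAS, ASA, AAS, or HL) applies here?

Consider the given information: angle A = angle V = 28 degrees, angle B = angle W = 74 degrees, and BC = WZ = 7
This is not ASA or HL: ASA requires two angles and the side between them. HL only applies to right triangles with matching hypotenuse and leg.
The correct criterion is AAS. Two pairs of corresponding angles and a non-included side are equal (Angle-Angle-Side).

AAS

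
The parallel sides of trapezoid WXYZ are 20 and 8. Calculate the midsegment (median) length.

midsegment = (20 + 8) / 2 = 28 / 2 = 14

14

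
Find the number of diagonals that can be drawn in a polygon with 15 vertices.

Each of the 15 vertices connects to 12 non-adjacent vertices via diagonals.
Total connections = 15 × 12 = 180, but each diagonal is counted twice.
Number of diagonals = 180 / 2 = 90.

90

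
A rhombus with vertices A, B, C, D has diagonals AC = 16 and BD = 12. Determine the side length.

In a rhombus, the diagonals bisect each other perpendicularly, creating four congruent right triangles.
Each triangle has legs 8 (half of 16) and 6 (half of 12).
The hypotenuse of each right triangle is a side of the rhombus:
side = sqrt(8^2 + 6^2) = sqrt(100) = 10

10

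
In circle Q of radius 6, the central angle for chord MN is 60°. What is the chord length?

Drop a perpendicular from the center to the chord, bisecting both the chord and the central angle.
Each half-chord = r sin(θ/2) = 6 sin(30°).
The full chord = 2 × 6 × sin(30°) = 6.

6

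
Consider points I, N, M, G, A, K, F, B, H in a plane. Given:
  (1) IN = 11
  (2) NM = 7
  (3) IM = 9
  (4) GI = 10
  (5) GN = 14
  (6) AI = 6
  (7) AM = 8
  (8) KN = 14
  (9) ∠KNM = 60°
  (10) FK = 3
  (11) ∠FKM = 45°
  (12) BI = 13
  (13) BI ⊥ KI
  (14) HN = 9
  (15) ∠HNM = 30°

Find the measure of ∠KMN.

Step 1: By the law of cosines on triangle MNK: MK² = 7² + 14² − 2·7·14·cos(60°) = 147, so MK = 7·√3.
Step 2: By the inverse law of cosines on triangle KMN: cos(∠KMN) = ((7·√3)² + 7² − 14²) / (2·7·√3·7) = 0/169.74 = 0, so ∠KMN = 90°.

Therefore, the measure of angle ∠KMN = 90°.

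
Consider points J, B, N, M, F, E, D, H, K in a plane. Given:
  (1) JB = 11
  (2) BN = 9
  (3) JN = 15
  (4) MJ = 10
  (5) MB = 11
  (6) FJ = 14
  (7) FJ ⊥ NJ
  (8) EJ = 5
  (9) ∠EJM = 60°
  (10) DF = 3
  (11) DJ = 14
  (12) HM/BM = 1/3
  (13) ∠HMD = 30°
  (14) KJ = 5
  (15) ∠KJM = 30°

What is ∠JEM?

Step 1: By the law of cosines on triangle EJM: EM² = 5² + 10² − 2·5·10·cos(60°) = 75, so EM = 5·√3.
Step 2: By the inverse law of cosines on triangle JEM: cos(∠JEM) = (5² + (5·√3)² − 10²) / (2·5·5·√3) = 0/86.6 = 0, so ∠JEM = 90°.

Therefore, the measure of angle ∠JEM = 90°.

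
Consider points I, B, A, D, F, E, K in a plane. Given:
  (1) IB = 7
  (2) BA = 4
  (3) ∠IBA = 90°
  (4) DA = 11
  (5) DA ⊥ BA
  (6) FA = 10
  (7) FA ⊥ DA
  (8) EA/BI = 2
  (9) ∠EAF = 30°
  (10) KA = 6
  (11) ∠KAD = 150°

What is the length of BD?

Step 1: By the law of cosines on triangle BAD: BD² = 4² + 11² − 2·4·11·cos(90°) = 137, so BD = √137.

Therefore, the length of BD = √137.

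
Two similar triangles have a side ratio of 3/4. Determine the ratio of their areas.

The ratio of areas of similar triangles equals the square of the side ratio.
Side ratio = 3:4
Area ratio = (3/4)^2 = 9/16 = 9:16

9:16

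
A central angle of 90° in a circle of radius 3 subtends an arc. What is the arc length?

Arc length = 2πr × θ/360
= 2π × 3 × 1/4
= 3*pi/2

3*pi/2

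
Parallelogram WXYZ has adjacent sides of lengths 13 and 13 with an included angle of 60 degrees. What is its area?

Area = 13 * 13 * sin(60°) = 169 * sqrt(3)/2 = 169*sqrt(3)/2

169*sqrt(3)/2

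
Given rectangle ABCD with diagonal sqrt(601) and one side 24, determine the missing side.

The diagonal of a rectangle forms a right triangle with the two sides.
Rearranging the Pythagorean theorem: missing side = sqrt(d^2 - known^2).
= sqrt(601 - 576) = sqrt(25) = 5.

5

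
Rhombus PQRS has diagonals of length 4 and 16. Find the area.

Area of a rhombus = (d1 * d2) / 2
Area = (4 * 16) / 2
Area = 64 / 2
Area = 32

32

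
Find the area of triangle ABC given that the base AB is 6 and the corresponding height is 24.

A triangle's area is half the area of a rectangle with the same base and height.
Area = (1/2) * 6 * 24 = 72.

72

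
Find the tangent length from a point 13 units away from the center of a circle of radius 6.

tangent = √(d² - r²) = √(13² - 6²) = √(169 - 36) = √133 = sqrt(133)

sqrt(133)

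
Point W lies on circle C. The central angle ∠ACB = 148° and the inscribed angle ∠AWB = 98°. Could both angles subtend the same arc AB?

By the inscribed angle theorem, the inscribed angle for a central angle of 148° should be 148° / 2 = 74°.
The given inscribed angle is 98°, which does not equal 74°.
Therefore, no, they do not correspond to the same arc.

No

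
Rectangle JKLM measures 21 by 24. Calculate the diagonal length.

Using the Pythagorean theorem:
d² = 21² + 24² = 441 + 576 = 1017
d = sqrt(1017) = 3*sqrt(113)

3*sqrt(113)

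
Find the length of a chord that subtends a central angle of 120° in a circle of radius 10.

Drop a perpendicular from the center to the chord, bisecting both the chord and the central angle.
Each half-chord = r sin(θ/2) = 10 sin(60°).
The full chord = 2 × 10 × sin(60°) = 10*sqrt(3).

10*sqrt(3)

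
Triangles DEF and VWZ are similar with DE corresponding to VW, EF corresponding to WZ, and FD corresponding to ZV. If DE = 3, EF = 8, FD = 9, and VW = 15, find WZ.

Since the triangles are similar, the ratio of corresponding sides is constant.
Scale factor k = VW / DE = 15 / 3 = 5
WZ = k * EF = 5 * 8 = 40

40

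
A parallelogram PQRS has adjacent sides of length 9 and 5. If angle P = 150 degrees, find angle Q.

In a parallelogram, consecutive angles are supplementary (sum to 180°).
angle Q = 180 - angle P
angle Q = 180 - 150
angle Q = 30 degrees

30 degrees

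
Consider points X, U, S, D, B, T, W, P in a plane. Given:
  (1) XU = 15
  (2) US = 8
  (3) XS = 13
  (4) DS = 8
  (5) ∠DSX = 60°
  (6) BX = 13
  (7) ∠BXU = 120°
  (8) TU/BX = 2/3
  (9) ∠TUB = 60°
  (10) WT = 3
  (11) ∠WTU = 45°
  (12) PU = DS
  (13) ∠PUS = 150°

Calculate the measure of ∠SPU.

From the given relations: PU = DS = 8.
Step 1: By the law of cosines on triangle PUS: PS² = 8² + 8² − 2·8·8·cos(150°) = 238.85, so PS ≈ 15.45.
Step 2: By the inverse law of cosines on triangle SPU: cos(∠SPU) = (15.45² + 8² − 8²) / (2·15.45·8) = 238.85/247.28 = 0.9659, so ∠SPU = 15°.

Therefore, the measure of angle ∠SPU = 15°.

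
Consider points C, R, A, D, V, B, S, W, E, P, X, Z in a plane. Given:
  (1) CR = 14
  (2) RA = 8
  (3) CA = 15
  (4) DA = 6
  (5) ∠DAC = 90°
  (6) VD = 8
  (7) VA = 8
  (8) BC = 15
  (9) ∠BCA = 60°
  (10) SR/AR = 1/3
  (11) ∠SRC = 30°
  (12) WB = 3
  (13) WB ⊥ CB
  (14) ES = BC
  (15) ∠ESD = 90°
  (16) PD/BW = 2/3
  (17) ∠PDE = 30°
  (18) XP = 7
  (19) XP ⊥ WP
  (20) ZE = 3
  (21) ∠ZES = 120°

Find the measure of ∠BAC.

Step 1: By the law of cosines on triangle ACB: AB² = 15² + 15² − 2·15·15·cos(60°) = 225, so AB = 15.
Step 2: By the inverse law of cosines on triangle BAC: cos(∠BAC) = (15² + 15² − 15²) / (2·15·15) = 225/450 = 0.5, so ∠BAC = 60°.

Therefore, the measure of angle ∠BAC = 60°.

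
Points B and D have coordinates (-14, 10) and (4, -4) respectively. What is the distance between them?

d = sqrt((4 - -14)^2 + (-4 - 10)^2)
d = sqrt(18^2 + -14^2)
d = sqrt(324 + 196)
d = sqrt(520) = 2*sqrt(130)

2*sqrt(130)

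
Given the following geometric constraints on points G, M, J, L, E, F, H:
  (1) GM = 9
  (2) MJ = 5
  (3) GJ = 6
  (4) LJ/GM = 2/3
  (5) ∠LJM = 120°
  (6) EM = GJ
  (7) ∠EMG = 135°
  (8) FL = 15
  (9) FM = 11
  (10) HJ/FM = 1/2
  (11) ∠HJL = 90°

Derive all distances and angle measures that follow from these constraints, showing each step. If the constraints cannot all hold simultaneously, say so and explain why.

The constraints are consistent.

From the given relations:
  LJ = 2/3·GM = 2/3·9 = 6
  EM = GJ = 6
  HJ = 1/2·FM = 1/2·11 ≈ 5.5

Step 1: From GM = 9, ME = 6, and ∠GME = 135°, by the law of cosines:
  GE² = GM² + ME² - 2·GM·ME·cos(135°) = 81 + 36 + 76.37 = 193.4
  GE ≈ 13.91

Step 2: From MJ = 5, JL = 6, and ∠MJL = 120°, by the law of cosines:
  ML² = MJ² + JL² - 2·MJ·JL·cos(120°) = 25 + 36 + 30 = 91
  ML = √91

Step 3: From LJ = 6, JH = 5.5, and ∠LJH = 90°, by the law of cosines:
  LH² = LJ² + JH² - 2·LJ·JH·cos(90°) = 36 + 30.25 - 0 = 66.25
  LH ≈ 8.14

Step 4: From GJ = 6, GM = 9, JM = 5, by the inverse law of cosines:
  cos(∠JGM) = (GJ² + GM² - JM²) / (2·GJ·GM)
  ∠JGM = 31.59°

Step 5: From MG = 9, MJ = 5, GJ = 6, by the inverse law of cosines:
  cos(∠GMJ) = (MG² + MJ² - GJ²) / (2·MG·MJ)
  ∠GMJ = 38.94°

Step 6: From JG = 6, JM = 5, GM = 9, by the inverse law of cosines:
  cos(∠GJM) = (JG² + JM² - GM²) / (2·JG·JM)
  ∠GJM = 109.47°

Step 7: From GE = 13.91, GM = 9, EM = 6, by the inverse law of cosines:
  cos(∠EGM) = (GE² + GM² - EM²) / (2·GE·GM)
  ∠EGM = 17.76°

Step 8: From MF = 11, ML = √91, FL = 15, by the inverse law of cosines:
  cos(∠FML) = (MF² + ML² - FL²) / (2·MF·ML)
  ∠FML = 93.55°

Step 9: From MJ = 5, ML = √91, JL = 6, by the inverse law of cosines:
  cos(∠JML) = (MJ² + ML² - JL²) / (2·MJ·ML)
  ∠JML = 33°

Step 10: From LF = 15, LM = √91, FM = 11, by the inverse law of cosines:
  cos(∠FLM) = (LF² + LM² - FM²) / (2·LF·LM)
  ∠FLM = 47.05°

Step 11: From LH = 8.14, LJ = 6, HJ = 5.5, by the inverse law of cosines:
  cos(∠HLJ) = (LH² + LJ² - HJ²) / (2·LH·LJ)
  ∠HLJ = 42.51°

Step 12: From LJ = 6, LM = √91, JM = 5, by the inverse law of cosines:
  cos(∠JLM) = (LJ² + LM² - JM²) / (2·LJ·LM)
  ∠JLM = 27°

Step 13: From EG = 13.91, EM = 6, GM = 9, by the inverse law of cosines:
  cos(∠GEM) = (EG² + EM² - GM²) / (2·EG·EM)
  ∠GEM = 27.24°

Step 14: From FL = 15, FM = 11, LM = √91, by the inverse law of cosines:
  cos(∠LFM) = (FL² + FM² - LM²) / (2·FL·FM)
  ∠LFM = 39.4°

Step 15: From HJ = 5.5, HL = 8.14, JL = 6, by the inverse law of cosines:
  cos(∠JHL) = (HJ² + HL² - JL²) / (2·HJ·HL)
  ∠JHL = 47.49°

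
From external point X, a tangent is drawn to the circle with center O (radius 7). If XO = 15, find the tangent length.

The tangent, radius, and line from the external point to the center form a right triangle.
The right angle is where the tangent meets the radius.
By the Pythagorean theorem: tangent² + 7² = 15²
tangent² = 225 - 49 = 176
tangent = 4*sqrt(11)

4*sqrt(11)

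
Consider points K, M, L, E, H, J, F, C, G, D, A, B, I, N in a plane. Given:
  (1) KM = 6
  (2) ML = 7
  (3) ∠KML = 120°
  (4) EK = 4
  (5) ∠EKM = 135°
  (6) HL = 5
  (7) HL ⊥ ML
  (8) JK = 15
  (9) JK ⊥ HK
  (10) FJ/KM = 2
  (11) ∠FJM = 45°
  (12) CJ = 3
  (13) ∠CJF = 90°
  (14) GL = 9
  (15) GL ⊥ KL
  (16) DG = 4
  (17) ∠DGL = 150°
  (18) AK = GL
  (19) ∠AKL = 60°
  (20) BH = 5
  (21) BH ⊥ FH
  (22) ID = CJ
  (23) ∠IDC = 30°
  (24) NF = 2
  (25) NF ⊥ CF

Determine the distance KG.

Step 1: By the law of cosines on triangle LMK: LK² = 7² + 6² − 2·7·6·cos(120°) = 127, so LK = √127.
Step 2: By the law of cosines on triangle KLG: KG² = √127² + 9² − 2·√127·9·cos(90°) = 208, so KG = 4·√13.

Therefore, the length of KG = 4·√13.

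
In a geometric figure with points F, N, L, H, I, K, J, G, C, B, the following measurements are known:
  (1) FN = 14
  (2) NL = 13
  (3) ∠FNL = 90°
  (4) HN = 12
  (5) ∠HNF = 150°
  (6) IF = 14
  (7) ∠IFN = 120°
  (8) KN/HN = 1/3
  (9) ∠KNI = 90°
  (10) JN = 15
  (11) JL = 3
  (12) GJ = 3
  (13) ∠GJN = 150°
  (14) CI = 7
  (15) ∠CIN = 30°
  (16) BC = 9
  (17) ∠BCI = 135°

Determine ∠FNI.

Step 1: By the law of cosines on triangle NFI: NI² = 14² + 14² − 2·14·14·cos(120°) = 588, so NI = 14·√3.
Step 2: By the inverse law of cosines on triangle FNI: cos(∠FNI) = (14² + (14·√3)² − 14²) / (2·14·14·√3) = 588/678.96 = 0.866, so ∠FNI = 30°.

Therefore, the measure of angle ∠FNI = 30°.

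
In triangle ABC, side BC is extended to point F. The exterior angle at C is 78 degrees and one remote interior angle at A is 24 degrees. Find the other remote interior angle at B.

By the exterior angle theorem: exterior angle = sum of remote interior angles.
78 = 24 + angle B
angle B = 78 - 24 = 54 degrees

54 degrees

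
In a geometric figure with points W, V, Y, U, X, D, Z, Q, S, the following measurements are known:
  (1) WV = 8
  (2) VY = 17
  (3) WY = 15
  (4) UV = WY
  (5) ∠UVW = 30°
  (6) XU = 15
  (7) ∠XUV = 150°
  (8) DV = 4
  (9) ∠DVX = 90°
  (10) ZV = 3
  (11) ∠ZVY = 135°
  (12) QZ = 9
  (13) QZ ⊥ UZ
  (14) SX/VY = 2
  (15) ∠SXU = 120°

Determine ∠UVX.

From the given relations: UV = WY = 15.
Step 1: By the law of cosines on triangle VUX: VX² = 15² + 15² − 2·15·15·cos(150°) = 839.71, so VX ≈ 28.98.
Step 2: By the inverse law of cosines on triangle UVX: cos(∠UVX) = (15² + 28.98² − 15²) / (2·15·28.98) = 839.71/869.33 = 0.9659, so ∠UVX = 15°.

Therefore, the measure of angle ∠UVX = 15°.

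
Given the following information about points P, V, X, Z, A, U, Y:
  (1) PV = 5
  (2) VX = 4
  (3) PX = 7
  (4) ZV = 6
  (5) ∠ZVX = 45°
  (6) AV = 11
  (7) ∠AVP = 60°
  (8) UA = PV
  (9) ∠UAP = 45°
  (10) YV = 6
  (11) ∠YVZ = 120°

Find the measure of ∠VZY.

Step 1: By the law of cosines on triangle ZVY: ZY² = 6² + 6² − 2·6·6·cos(120°) = 108, so ZY = 6·√3.
Step 2: By the inverse law of cosines on triangle VZY: cos(∠VZY) = (6² + (6·√3)² − 6²) / (2·6·6·√3) = 108/124.71 = 0.866, so ∠VZY = 30°.

Therefore, the measure of angle ∠VZY = 30°.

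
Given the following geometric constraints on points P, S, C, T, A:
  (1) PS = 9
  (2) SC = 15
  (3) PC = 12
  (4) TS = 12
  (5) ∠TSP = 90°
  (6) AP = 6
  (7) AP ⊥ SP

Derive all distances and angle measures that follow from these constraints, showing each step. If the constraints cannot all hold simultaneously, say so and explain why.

The constraints are consistent.

Step 1: From PS = 9, ST = 12, and ∠PST = 90°, by the law of cosines:
  PT² = PS² + ST² - 2·PS·ST·cos(90°) = 81 + 144 - 0 = 225
  PT = 15

Step 2: From SP = 9, PA = 6, and ∠SPA = 90°, by the law of cosines:
  SA² = SP² + PA² - 2·SP·PA·cos(90°) = 81 + 36 - 0 = 117
  SA = 3·√13

Step 3: From PC = 12, PS = 9, CS = 15, by the inverse law of cosines:
  cos(∠CPS) = (PC² + PS² - CS²) / (2·PC·PS)
  ∠CPS = 90°

Step 4: From SC = 15, SP = 9, CP = 12, by the inverse law of cosines:
  cos(∠CSP) = (SC² + SP² - CP²) / (2·SC·SP)
  ∠CSP = 53.13°

Step 5: From CP = 12, CS = 15, PS = 9, by the inverse law of cosines:
  cos(∠PCS) = (CP² + CS² - PS²) / (2·CP·CS)
  ∠PCS = 36.87°

Step 6: From PS = 9, PT = 15, ST = 12, by the inverse law of cosines:
  cos(∠SPT) = (PS² + PT² - ST²) / (2·PS·PT)
  ∠SPT = 53.13°

Step 7: From SA = 3·√13, SP = 9, AP = 6, by the inverse law of cosines:
  cos(∠ASP) = (SA² + SP² - AP²) / (2·SA·SP)
  ∠ASP = 33.69°

Step 8: From TP = 15, TS = 12, PS = 9, by the inverse law of cosines:
  cos(∠PTS) = (TP² + TS² - PS²) / (2·TP·TS)
  ∠PTS = 36.87°

Step 9: From AP = 6, AS = 3·√13, PS = 9, by the inverse law of cosines:
  cos(∠PAS) = (AP² + AS² - PS²) / (2·AP·AS)
  ∠PAS = 56.31°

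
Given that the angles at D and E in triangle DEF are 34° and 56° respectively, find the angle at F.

Let angle F = x. Then 34 + 56 + x = 180.
x = 180 - 90 = 90 degrees.

90 degrees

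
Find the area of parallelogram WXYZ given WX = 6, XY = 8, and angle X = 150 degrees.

Area = a * b * sin(theta)
Area = 6 * 8 * sin(150 degrees)
Area = 48 * 1/2
Area = 24

24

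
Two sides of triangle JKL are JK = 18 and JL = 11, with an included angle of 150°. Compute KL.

Law of cosines: KL^2 = 18^2 + 11^2 - 2(18)(11)cos(150°) = 198*sqrt(3) + 445, so KL = sqrt(198*sqrt(3) + 445).

sqrt(198*sqrt(3) + 445)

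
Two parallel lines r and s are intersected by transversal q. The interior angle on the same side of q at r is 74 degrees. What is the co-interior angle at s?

Co-interior angles sum to 180: 180 - 74 = 106 degrees.

106 degrees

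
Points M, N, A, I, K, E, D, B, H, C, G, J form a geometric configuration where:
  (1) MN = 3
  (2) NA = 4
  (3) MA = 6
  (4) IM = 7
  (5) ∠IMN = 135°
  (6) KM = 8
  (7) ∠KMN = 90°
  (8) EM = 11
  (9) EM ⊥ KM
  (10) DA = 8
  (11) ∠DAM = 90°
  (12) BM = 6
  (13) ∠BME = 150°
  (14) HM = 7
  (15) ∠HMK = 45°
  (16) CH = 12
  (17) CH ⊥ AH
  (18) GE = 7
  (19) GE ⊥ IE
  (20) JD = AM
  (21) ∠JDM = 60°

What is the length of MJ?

From the given relations: JD = AM = 6.
Step 1: By the law of cosines on triangle DAM: DM² = 8² + 6² − 2·8·6·cos(90°) = 100, so DM = 10.
Step 2: By the law of cosines on triangle MDJ: MJ² = 10² + 6² − 2·10·6·cos(60°) = 76, so MJ = 2·√19.

Therefore, the length of MJ = 2·√19.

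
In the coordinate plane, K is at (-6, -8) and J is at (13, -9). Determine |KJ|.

The horizontal distance is |13 - -6| = 19 and the vertical distance is |-9 - -8| = 1.
By the Pythagorean theorem, d = sqrt(19^2 + 1^2) = sqrt(362).

sqrt(362)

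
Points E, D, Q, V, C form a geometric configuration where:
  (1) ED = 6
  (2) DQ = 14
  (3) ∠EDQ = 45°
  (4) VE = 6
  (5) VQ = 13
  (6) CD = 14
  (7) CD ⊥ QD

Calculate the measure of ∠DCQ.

Step 1: By the law of cosines on triangle CDQ: CQ² = 14² + 14² − 2·14·14·cos(90°) = 392, so CQ = 14·√2.
Step 2: By the inverse law of cosines on triangle DCQ: cos(∠DCQ) = (14² + (14·√2)² − 14²) / (2·14·14·√2) = 392/554.37 = 0.7071, so ∠DCQ = 45°.

Therefore, the measure of angle ∠DCQ = 45°.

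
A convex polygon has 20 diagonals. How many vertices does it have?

Using d = n(n - 3)/2, we solve 20 = n(n - 3)/2.
So n(n - 3) = 40.
Testing n = 8: 8 * 5 = 40 = 40. Correct.
The polygon has 8 sides.

8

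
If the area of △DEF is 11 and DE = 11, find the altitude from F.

Rearranging the area formula Area = (1/2) * base * height:
height = 2 * Area / base = 2 * 11 / 11 = 2.

2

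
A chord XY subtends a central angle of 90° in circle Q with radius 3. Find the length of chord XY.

Chord = 2(3) sin(45°) = 3*sqrt(2)

3*sqrt(2)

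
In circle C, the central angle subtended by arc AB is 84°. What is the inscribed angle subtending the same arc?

By the inscribed angle theorem, the inscribed angle is half the central angle.
Inscribed angle = 84° / 2 = 42°

42°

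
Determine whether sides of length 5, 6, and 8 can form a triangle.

Yes.
The triangle inequality requires that the sum of any two sides exceeds the third.
Here 5 + 6 = 11 > 8, so the condition is met.

Yes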